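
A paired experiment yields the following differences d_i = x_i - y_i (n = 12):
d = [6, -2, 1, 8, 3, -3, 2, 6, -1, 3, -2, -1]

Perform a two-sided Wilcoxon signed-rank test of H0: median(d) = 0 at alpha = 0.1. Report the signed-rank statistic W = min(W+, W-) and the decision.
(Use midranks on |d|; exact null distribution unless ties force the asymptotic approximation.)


Step 1: Drop any zero differences (none here) and take |d_i|.
|d| = [6, 2, 1, 8, 3, 3, 2, 6, 1, 3, 2, 1]
Step 2: Midrank |d_i| (ties get averaged ranks).
ranks: |6|->10.5, |2|->5, |1|->2, |8|->12, |3|->8, |3|->8, |2|->5, |6|->10.5, |1|->2, |3|->8, |2|->5, |1|->2
Step 3: Attach original signs; sum ranks with positive sign and with negative sign.
W+ = 10.5 + 2 + 12 + 8 + 5 + 10.5 + 8 = 56
W- = 5 + 8 + 2 + 5 + 2 = 22
(Check: W+ + W- = 78 should equal n(n+1)/2 = 78.)
Step 4: Test statistic W = min(W+, W-) = 22.
Step 5: Ties in |d|, so use the tie-corrected normal approximation.
        E[W] = n(n+1)/4 = 12*13/4 = 39.
        Tie groups: |d|=1 (t=3), |d|=2 (t=3), |d|=3 (t=3), |d|=6 (t=2); sum(t^3 - t) = 78.
        Var[W] = n(n+1)(2n+1)/24 - sum(t^3-t)/48 = 3900/24 - 78/48 = 160.875.
        z = (W - E[W]) / sqrt(Var[W]) = (22 - 39) / 12.6837 = -1.3403.
        Two-sided p = 2*Phi(z) = 0.180145.
Step 6: alpha = 0.1. fail to reject H0.

W+ = 56, W- = 22, W = min = 22, p = 0.180145, fail to reject H0.


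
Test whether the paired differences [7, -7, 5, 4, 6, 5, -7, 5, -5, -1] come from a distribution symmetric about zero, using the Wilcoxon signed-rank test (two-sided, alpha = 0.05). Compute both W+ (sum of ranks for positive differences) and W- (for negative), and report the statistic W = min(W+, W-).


Step 1: Drop any zero differences (none here) and take |d_i|.
|d| = [7, 7, 5, 4, 6, 5, 7, 5, 5, 1]
Step 2: Midrank |d_i| (ties get averaged ranks).
ranks: |7|->9, |7|->9, |5|->4.5, |4|->2, |6|->7, |5|->4.5, |7|->9, |5|->4.5, |5|->4.5, |1|->1
Step 3: Attach original signs; sum ranks with positive sign and with negative sign.
W+ = 9 + 4.5 + 2 + 7 + 4.5 + 4.5 = 31.5
W- = 9 + 9 + 4.5 + 1 = 23.5
(Check: W+ + W- = 55 should equal n(n+1)/2 = 55.)
Step 4: Test statistic W = min(W+, W-) = 23.5.
Step 5: Ties in |d|, so use the tie-corrected normal approximation.
        E[W] = n(n+1)/4 = 10*11/4 = 27.5.
        Tie groups: |d|=5 (t=4), |d|=7 (t=3); sum(t^3 - t) = 84.
        Var[W] = n(n+1)(2n+1)/24 - sum(t^3-t)/48 = 2310/24 - 84/48 = 94.5.
        z = (W - E[W]) / sqrt(Var[W]) = (23.5 - 27.5) / 9.7211 = -0.4115.
        Two-sided p = 2*Phi(z) = 0.680724.
Step 6: alpha = 0.05. fail to reject H0.

W+ = 31.5, W- = 23.5, W = min = 23.5, p = 0.680724, fail to reject H0.


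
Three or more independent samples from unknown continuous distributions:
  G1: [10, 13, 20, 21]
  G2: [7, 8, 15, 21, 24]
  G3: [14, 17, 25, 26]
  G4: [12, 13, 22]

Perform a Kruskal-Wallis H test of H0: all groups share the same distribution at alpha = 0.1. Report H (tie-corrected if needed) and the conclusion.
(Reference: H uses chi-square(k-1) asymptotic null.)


Step 1: Combine all N = 16 observations and assign midranks.
sorted (value, group, rank): (7,G2,1), (8,G2,2), (10,G1,3), (12,G4,4), (13,G1,5.5), (13,G4,5.5), (14,G3,7), (15,G2,8), (17,G3,9), (20,G1,10), (21,G1,11.5), (21,G2,11.5), (22,G4,13), (24,G2,14), (25,G3,15), (26,G3,16)
Step 2: Sum ranks within each group.
R_1 = 30 (n_1 = 4)
R_2 = 36.5 (n_2 = 5)
R_3 = 47 (n_3 = 4)
R_4 = 22.5 (n_4 = 3)
Step 3: H = 12/(N(N+1)) * sum(R_i^2/n_i) - 3(N+1)
     = 12/(16*17) * (30^2/4 + 36.5^2/5 + 47^2/4 + 22.5^2/3) - 3*17
     = 0.044118 * 1212.45 - 51
     = 2.490441.
Step 4: Ties present; correction factor C = 1 - 12/(16^3 - 16) = 0.997059. Corrected H = 2.490441 / 0.997059 = 2.497788.
Step 5: Under H0, H ~ chi^2(3); p-value = 0.475691.
Step 6: alpha = 0.1. fail to reject H0.

H = 2.4978, df = 3, p = 0.475691, fail to reject H0.


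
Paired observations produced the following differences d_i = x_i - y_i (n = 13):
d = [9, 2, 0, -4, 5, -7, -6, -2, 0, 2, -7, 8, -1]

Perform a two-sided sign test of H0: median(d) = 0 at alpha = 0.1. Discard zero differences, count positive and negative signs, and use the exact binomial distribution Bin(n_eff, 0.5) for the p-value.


Step 1: Discard zero differences. Original n = 13; n_eff = number of nonzero differences = 11.
Nonzero differences (with sign): +9, +2, -4, +5, -7, -6, -2, +2, -7, +8, -1
Step 2: Count signs: positive = 5, negative = 6.
Step 3: Under H0: P(positive) = 0.5, so the number of positives S ~ Bin(11, 0.5).
Step 4: Two-sided exact p-value = sum of Bin(11,0.5) probabilities at or below the observed probability = 1.000000.
Step 5: alpha = 0.1. fail to reject H0.

n_eff = 11, pos = 5, neg = 6, p = 1.000000, fail to reject H0.


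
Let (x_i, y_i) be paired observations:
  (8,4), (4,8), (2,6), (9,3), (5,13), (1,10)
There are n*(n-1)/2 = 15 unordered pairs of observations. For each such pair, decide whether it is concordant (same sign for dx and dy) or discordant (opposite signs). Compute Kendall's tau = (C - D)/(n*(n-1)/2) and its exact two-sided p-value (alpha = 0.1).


Step 1: Enumerate the 15 unordered pairs (i,j) with i<j and classify each by sign(x_j-x_i) * sign(y_j-y_i).
  (1,2):dx=-4,dy=+4->D; (1,3):dx=-6,dy=+2->D; (1,4):dx=+1,dy=-1->D; (1,5):dx=-3,dy=+9->D
  (1,6):dx=-7,dy=+6->D; (2,3):dx=-2,dy=-2->C; (2,4):dx=+5,dy=-5->D; (2,5):dx=+1,dy=+5->C
  (2,6):dx=-3,dy=+2->D; (3,4):dx=+7,dy=-3->D; (3,5):dx=+3,dy=+7->C; (3,6):dx=-1,dy=+4->D
  (4,5):dx=-4,dy=+10->D; (4,6):dx=-8,dy=+7->D; (5,6):dx=-4,dy=-3->C
Step 2: C = 4, D = 11, total pairs = 15.
Step 3: tau = (C - D)/(n(n-1)/2) = (4 - 11)/15 = -0.466667.
Step 4: Exact two-sided p-value (enumerate n! = 720 permutations of y under H0): p = 0.272222.
Step 5: alpha = 0.1. fail to reject H0.

tau_b = -0.4667 (C=4, D=11), p = 0.272222, fail to reject H0.


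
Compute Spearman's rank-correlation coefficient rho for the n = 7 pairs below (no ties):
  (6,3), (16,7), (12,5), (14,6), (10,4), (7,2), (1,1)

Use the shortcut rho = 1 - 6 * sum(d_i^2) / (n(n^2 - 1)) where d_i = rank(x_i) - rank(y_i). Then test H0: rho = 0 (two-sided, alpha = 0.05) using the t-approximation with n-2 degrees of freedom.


Step 1: Rank x and y separately (midranks; no ties here).
rank(x): 6->2, 16->7, 12->5, 14->6, 10->4, 7->3, 1->1
rank(y): 3->3, 7->7, 5->5, 6->6, 4->4, 2->2, 1->1
Step 2: d_i = R_x(i) - R_y(i); compute d_i^2.
  (2-3)^2=1, (7-7)^2=0, (5-5)^2=0, (6-6)^2=0, (4-4)^2=0, (3-2)^2=1, (1-1)^2=0
sum(d^2) = 2.
Step 3: rho = 1 - 6*2 / (7*(7^2 - 1)) = 1 - 12/336 = 0.964286.
Step 4: Under H0, t = rho * sqrt((n-2)/(1-rho^2)) = 8.1408 ~ t(5).
Step 5: Two-sided p-value from the t-distribution with 5 df = 0.000454.
Step 6: alpha = 0.05. reject H0.

rho = 0.9643, p = 0.000454, reject H0 at alpha = 0.05.


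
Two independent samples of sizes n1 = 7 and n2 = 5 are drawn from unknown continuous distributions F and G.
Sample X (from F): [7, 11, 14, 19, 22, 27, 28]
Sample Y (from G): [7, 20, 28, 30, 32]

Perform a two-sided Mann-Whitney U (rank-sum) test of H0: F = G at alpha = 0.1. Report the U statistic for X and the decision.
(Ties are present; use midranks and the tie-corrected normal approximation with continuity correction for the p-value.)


Step 1: Combine and sort all 12 observations; assign midranks.
sorted (value, group): (7,X), (7,Y), (11,X), (14,X), (19,X), (20,Y), (22,X), (27,X), (28,X), (28,Y), (30,Y), (32,Y)
ranks: 7->1.5, 7->1.5, 11->3, 14->4, 19->5, 20->6, 22->7, 27->8, 28->9.5, 28->9.5, 30->11, 32->12
Step 2: Rank sum for X: R1 = 1.5 + 3 + 4 + 5 + 7 + 8 + 9.5 = 38.
Step 3: U_X = R1 - n1(n1+1)/2 = 38 - 7*8/2 = 38 - 28 = 10.
       U_Y = n1*n2 - U_X = 35 - 10 = 25.
Step 4: Ties are present, so use the tie-corrected normal approximation (with continuity correction) for the p-value.
Step 5: p-value = 0.253956; compare to alpha = 0.1. fail to reject H0.

U_X = 10, p = 0.253956, fail to reject H0 at alpha = 0.1.


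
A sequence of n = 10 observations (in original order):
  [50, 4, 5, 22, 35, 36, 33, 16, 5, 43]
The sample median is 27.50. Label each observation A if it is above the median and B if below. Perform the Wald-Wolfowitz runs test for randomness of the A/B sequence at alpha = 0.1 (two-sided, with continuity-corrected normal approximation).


Step 1: Compute median = 27.50; label A = above, B = below.
Labels in order: ABBBAAABBA  (n_A = 5, n_B = 5)
Step 2: Count runs R = 5.
Step 3: Under H0 (random ordering), E[R] = 2*n_A*n_B/(n_A+n_B) + 1 = 2*5*5/10 + 1 = 6.0000.
        Var[R] = 2*n_A*n_B*(2*n_A*n_B - n_A - n_B) / ((n_A+n_B)^2 * (n_A+n_B-1)) = 2000/900 = 2.2222.
        SD[R] = 1.4907.
Step 4: Continuity-corrected z = (R + 0.5 - E[R]) / SD[R] = (5 + 0.5 - 6.0000) / 1.4907 = -0.3354.
Step 5: Two-sided p-value via normal approximation = 2*(1 - Phi(|z|)) = 0.737316.
Step 6: alpha = 0.1. fail to reject H0.

R = 5, z = -0.3354, p = 0.737316, fail to reject H0.


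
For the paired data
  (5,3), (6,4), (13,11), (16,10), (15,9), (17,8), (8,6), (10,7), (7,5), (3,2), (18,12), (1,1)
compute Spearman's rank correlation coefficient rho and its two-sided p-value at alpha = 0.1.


Step 1: Rank x and y separately (midranks; no ties here).
rank(x): 5->3, 6->4, 13->8, 16->10, 15->9, 17->11, 8->6, 10->7, 7->5, 3->2, 18->12, 1->1
rank(y): 3->3, 4->4, 11->11, 10->10, 9->9, 8->8, 6->6, 7->7, 5->5, 2->2, 12->12, 1->1
Step 2: d_i = R_x(i) - R_y(i); compute d_i^2.
  (3-3)^2=0, (4-4)^2=0, (8-11)^2=9, (10-10)^2=0, (9-9)^2=0, (11-8)^2=9, (6-6)^2=0, (7-7)^2=0, (5-5)^2=0, (2-2)^2=0, (12-12)^2=0, (1-1)^2=0
sum(d^2) = 18.
Step 3: rho = 1 - 6*18 / (12*(12^2 - 1)) = 1 - 108/1716 = 0.937063.
Step 4: Under H0, t = rho * sqrt((n-2)/(1-rho^2)) = 8.4868 ~ t(10).
Step 5: Two-sided p-value from the t-distribution with 10 df = 0.000007.
Step 6: alpha = 0.1. reject H0.

rho = 0.9371, p = 0.000007, reject H0 at alpha = 0.1.


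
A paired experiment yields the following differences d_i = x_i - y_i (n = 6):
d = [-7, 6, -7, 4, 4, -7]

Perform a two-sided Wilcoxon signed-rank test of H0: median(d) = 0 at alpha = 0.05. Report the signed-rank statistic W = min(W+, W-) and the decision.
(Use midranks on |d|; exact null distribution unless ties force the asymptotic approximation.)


Step 1: Drop any zero differences (none here) and take |d_i|.
|d| = [7, 6, 7, 4, 4, 7]
Step 2: Midrank |d_i| (ties get averaged ranks).
ranks: |7|->5, |6|->3, |7|->5, |4|->1.5, |4|->1.5, |7|->5
Step 3: Attach original signs; sum ranks with positive sign and with negative sign.
W+ = 3 + 1.5 + 1.5 = 6
W- = 5 + 5 + 5 = 15
(Check: W+ + W- = 21 should equal n(n+1)/2 = 21.)
Step 4: Test statistic W = min(W+, W-) = 6.
Step 5: Ties in |d|, so use the tie-corrected normal approximation.
        E[W] = n(n+1)/4 = 6*7/4 = 10.5.
        Tie groups: |d|=4 (t=2), |d|=7 (t=3); sum(t^3 - t) = 30.
        Var[W] = n(n+1)(2n+1)/24 - sum(t^3-t)/48 = 546/24 - 30/48 = 22.125.
        z = (W - E[W]) / sqrt(Var[W]) = (6 - 10.5) / 4.7037 = -0.9567.
        Two-sided p = 2*Phi(z) = 0.338724.
Step 6: alpha = 0.05. fail to reject H0.

W+ = 6, W- = 15, W = min = 6, p = 0.338724, fail to reject H0.


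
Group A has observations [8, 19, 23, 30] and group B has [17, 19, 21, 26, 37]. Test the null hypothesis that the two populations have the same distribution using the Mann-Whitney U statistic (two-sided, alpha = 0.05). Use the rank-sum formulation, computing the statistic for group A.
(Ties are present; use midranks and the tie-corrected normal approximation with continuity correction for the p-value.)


Step 1: Combine and sort all 9 observations; assign midranks.
sorted (value, group): (8,X), (17,Y), (19,X), (19,Y), (21,Y), (23,X), (26,Y), (30,X), (37,Y)
ranks: 8->1, 17->2, 19->3.5, 19->3.5, 21->5, 23->6, 26->7, 30->8, 37->9
Step 2: Rank sum for X: R1 = 1 + 3.5 + 6 + 8 = 18.5.
Step 3: U_X = R1 - n1(n1+1)/2 = 18.5 - 4*5/2 = 18.5 - 10 = 8.5.
       U_Y = n1*n2 - U_X = 20 - 8.5 = 11.5.
Step 4: Ties are present, so use the tie-corrected normal approximation (with continuity correction) for the p-value.
Step 5: p-value = 0.805701; compare to alpha = 0.05. fail to reject H0.

U_X = 8.5, p = 0.805701, fail to reject H0 at alpha = 0.05.


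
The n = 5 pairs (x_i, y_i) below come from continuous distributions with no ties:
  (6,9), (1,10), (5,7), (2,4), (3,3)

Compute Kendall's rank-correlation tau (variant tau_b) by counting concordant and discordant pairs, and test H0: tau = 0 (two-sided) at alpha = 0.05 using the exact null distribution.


Step 1: Enumerate the 10 unordered pairs (i,j) with i<j and classify each by sign(x_j-x_i) * sign(y_j-y_i).
  (1,2):dx=-5,dy=+1->D; (1,3):dx=-1,dy=-2->C; (1,4):dx=-4,dy=-5->C; (1,5):dx=-3,dy=-6->C
  (2,3):dx=+4,dy=-3->D; (2,4):dx=+1,dy=-6->D; (2,5):dx=+2,dy=-7->D; (3,4):dx=-3,dy=-3->C
  (3,5):dx=-2,dy=-4->C; (4,5):dx=+1,dy=-1->D
Step 2: C = 5, D = 5, total pairs = 10.
Step 3: tau = (C - D)/(n(n-1)/2) = (5 - 5)/10 = 0.000000.
Step 4: Exact two-sided p-value (enumerate n! = 120 permutations of y under H0): p = 1.000000.
Step 5: alpha = 0.05. fail to reject H0.

tau_b = 0.0000 (C=5, D=5), p = 1.000000, fail to reject H0.


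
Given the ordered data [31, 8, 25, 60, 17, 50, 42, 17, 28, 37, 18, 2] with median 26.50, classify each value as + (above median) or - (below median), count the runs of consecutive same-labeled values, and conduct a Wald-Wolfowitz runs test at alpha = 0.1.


Step 1: Compute median = 26.50; label A = above, B = below.
Labels in order: ABBABAABAABB  (n_A = 6, n_B = 6)
Step 2: Count runs R = 8.
Step 3: Under H0 (random ordering), E[R] = 2*n_A*n_B/(n_A+n_B) + 1 = 2*6*6/12 + 1 = 7.0000.
        Var[R] = 2*n_A*n_B*(2*n_A*n_B - n_A - n_B) / ((n_A+n_B)^2 * (n_A+n_B-1)) = 4320/1584 = 2.7273.
        SD[R] = 1.6514.
Step 4: Continuity-corrected z = (R - 0.5 - E[R]) / SD[R] = (8 - 0.5 - 7.0000) / 1.6514 = 0.3028.
Step 5: Two-sided p-value via normal approximation = 2*(1 - Phi(|z|)) = 0.762069.
Step 6: alpha = 0.1. fail to reject H0.

R = 8, z = 0.3028, p = 0.762069, fail to reject H0.


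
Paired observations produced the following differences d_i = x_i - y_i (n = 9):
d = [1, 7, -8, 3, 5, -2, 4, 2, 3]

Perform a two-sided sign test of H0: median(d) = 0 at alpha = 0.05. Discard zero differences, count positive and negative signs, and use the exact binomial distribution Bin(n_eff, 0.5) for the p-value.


Step 1: Discard zero differences. Original n = 9; n_eff = number of nonzero differences = 9.
Nonzero differences (with sign): +1, +7, -8, +3, +5, -2, +4, +2, +3
Step 2: Count signs: positive = 7, negative = 2.
Step 3: Under H0: P(positive) = 0.5, so the number of positives S ~ Bin(9, 0.5).
Step 4: Two-sided exact p-value = sum of Bin(9,0.5) probabilities at or below the observed probability = 0.179688.
Step 5: alpha = 0.05. fail to reject H0.

n_eff = 9, pos = 7, neg = 2, p = 0.179688, fail to reject H0.


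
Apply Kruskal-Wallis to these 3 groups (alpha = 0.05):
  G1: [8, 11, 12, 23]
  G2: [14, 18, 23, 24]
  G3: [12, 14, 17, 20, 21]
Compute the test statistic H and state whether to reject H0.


Step 1: Combine all N = 13 observations and assign midranks.
sorted (value, group, rank): (8,G1,1), (11,G1,2), (12,G1,3.5), (12,G3,3.5), (14,G2,5.5), (14,G3,5.5), (17,G3,7), (18,G2,8), (20,G3,9), (21,G3,10), (23,G1,11.5), (23,G2,11.5), (24,G2,13)
Step 2: Sum ranks within each group.
R_1 = 18 (n_1 = 4)
R_2 = 38 (n_2 = 4)
R_3 = 35 (n_3 = 5)
Step 3: H = 12/(N(N+1)) * sum(R_i^2/n_i) - 3(N+1)
     = 12/(13*14) * (18^2/4 + 38^2/4 + 35^2/5) - 3*14
     = 0.065934 * 687 - 42
     = 3.296703.
Step 4: Ties present; correction factor C = 1 - 18/(13^3 - 13) = 0.991758. Corrected H = 3.296703 / 0.991758 = 3.324100.
Step 5: Under H0, H ~ chi^2(2); p-value = 0.189750.
Step 6: alpha = 0.05. fail to reject H0.

H = 3.3241, df = 2, p = 0.189750, fail to reject H0.


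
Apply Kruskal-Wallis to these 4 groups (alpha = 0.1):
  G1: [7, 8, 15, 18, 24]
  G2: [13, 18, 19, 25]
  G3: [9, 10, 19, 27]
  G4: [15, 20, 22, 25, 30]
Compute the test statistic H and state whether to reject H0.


Step 1: Combine all N = 18 observations and assign midranks.
sorted (value, group, rank): (7,G1,1), (8,G1,2), (9,G3,3), (10,G3,4), (13,G2,5), (15,G1,6.5), (15,G4,6.5), (18,G1,8.5), (18,G2,8.5), (19,G2,10.5), (19,G3,10.5), (20,G4,12), (22,G4,13), (24,G1,14), (25,G2,15.5), (25,G4,15.5), (27,G3,17), (30,G4,18)
Step 2: Sum ranks within each group.
R_1 = 32 (n_1 = 5)
R_2 = 39.5 (n_2 = 4)
R_3 = 34.5 (n_3 = 4)
R_4 = 65 (n_4 = 5)
Step 3: H = 12/(N(N+1)) * sum(R_i^2/n_i) - 3(N+1)
     = 12/(18*19) * (32^2/5 + 39.5^2/4 + 34.5^2/4 + 65^2/5) - 3*19
     = 0.035088 * 1737.42 - 57
     = 3.962281.
Step 4: Ties present; correction factor C = 1 - 24/(18^3 - 18) = 0.995872. Corrected H = 3.962281 / 0.995872 = 3.978705.
Step 5: Under H0, H ~ chi^2(3); p-value = 0.263773.
Step 6: alpha = 0.1. fail to reject H0.

H = 3.9787, df = 3, p = 0.263773, fail to reject H0.


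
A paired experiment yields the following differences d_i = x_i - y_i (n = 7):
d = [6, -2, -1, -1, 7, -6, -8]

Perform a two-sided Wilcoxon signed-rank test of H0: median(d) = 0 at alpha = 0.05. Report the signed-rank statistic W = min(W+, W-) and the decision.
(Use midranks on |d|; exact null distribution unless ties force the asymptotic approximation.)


Step 1: Drop any zero differences (none here) and take |d_i|.
|d| = [6, 2, 1, 1, 7, 6, 8]
Step 2: Midrank |d_i| (ties get averaged ranks).
ranks: |6|->4.5, |2|->3, |1|->1.5, |1|->1.5, |7|->6, |6|->4.5, |8|->7
Step 3: Attach original signs; sum ranks with positive sign and with negative sign.
W+ = 4.5 + 6 = 10.5
W- = 3 + 1.5 + 1.5 + 4.5 + 7 = 17.5
(Check: W+ + W- = 28 should equal n(n+1)/2 = 28.)
Step 4: Test statistic W = min(W+, W-) = 10.5.
Step 5: Ties in |d|, so use the tie-corrected normal approximation.
        E[W] = n(n+1)/4 = 7*8/4 = 14.
        Tie groups: |d|=1 (t=2), |d|=6 (t=2); sum(t^3 - t) = 12.
        Var[W] = n(n+1)(2n+1)/24 - sum(t^3-t)/48 = 840/24 - 12/48 = 34.75.
        z = (W - E[W]) / sqrt(Var[W]) = (10.5 - 14) / 5.8949 = -0.5937.
        Two-sided p = 2*Phi(z) = 0.552691.
Step 6: alpha = 0.05. fail to reject H0.

W+ = 10.5, W- = 17.5, W = min = 10.5, p = 0.552691, fail to reject H0.


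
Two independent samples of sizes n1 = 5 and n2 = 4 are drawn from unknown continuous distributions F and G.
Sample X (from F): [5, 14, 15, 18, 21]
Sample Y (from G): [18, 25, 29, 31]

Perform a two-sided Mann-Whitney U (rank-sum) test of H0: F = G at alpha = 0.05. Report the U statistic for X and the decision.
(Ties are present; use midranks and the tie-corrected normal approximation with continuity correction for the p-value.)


Step 1: Combine and sort all 9 observations; assign midranks.
sorted (value, group): (5,X), (14,X), (15,X), (18,X), (18,Y), (21,X), (25,Y), (29,Y), (31,Y)
ranks: 5->1, 14->2, 15->3, 18->4.5, 18->4.5, 21->6, 25->7, 29->8, 31->9
Step 2: Rank sum for X: R1 = 1 + 2 + 3 + 4.5 + 6 = 16.5.
Step 3: U_X = R1 - n1(n1+1)/2 = 16.5 - 5*6/2 = 16.5 - 15 = 1.5.
       U_Y = n1*n2 - U_X = 20 - 1.5 = 18.5.
Step 4: Ties are present, so use the tie-corrected normal approximation (with continuity correction) for the p-value.
Step 5: p-value = 0.049090; compare to alpha = 0.05. reject H0.

U_X = 1.5, p = 0.049090, reject H0 at alpha = 0.05.


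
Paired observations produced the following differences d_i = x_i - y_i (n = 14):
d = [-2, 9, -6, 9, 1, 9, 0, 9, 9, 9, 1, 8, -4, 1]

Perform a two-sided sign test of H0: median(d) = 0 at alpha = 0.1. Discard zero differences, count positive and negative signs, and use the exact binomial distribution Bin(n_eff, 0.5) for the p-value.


Step 1: Discard zero differences. Original n = 14; n_eff = number of nonzero differences = 13.
Nonzero differences (with sign): -2, +9, -6, +9, +1, +9, +9, +9, +9, +1, +8, -4, +1
Step 2: Count signs: positive = 10, negative = 3.
Step 3: Under H0: P(positive) = 0.5, so the number of positives S ~ Bin(13, 0.5).
Step 4: Two-sided exact p-value = sum of Bin(13,0.5) probabilities at or below the observed probability = 0.092285.
Step 5: alpha = 0.1. reject H0.

n_eff = 13, pos = 10, neg = 3, p = 0.092285, reject H0.


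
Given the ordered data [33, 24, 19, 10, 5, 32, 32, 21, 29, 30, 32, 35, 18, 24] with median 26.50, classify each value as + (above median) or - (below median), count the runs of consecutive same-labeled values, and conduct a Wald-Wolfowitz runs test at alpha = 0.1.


Step 1: Compute median = 26.50; label A = above, B = below.
Labels in order: ABBBBAABAAAABB  (n_A = 7, n_B = 7)
Step 2: Count runs R = 6.
Step 3: Under H0 (random ordering), E[R] = 2*n_A*n_B/(n_A+n_B) + 1 = 2*7*7/14 + 1 = 8.0000.
        Var[R] = 2*n_A*n_B*(2*n_A*n_B - n_A - n_B) / ((n_A+n_B)^2 * (n_A+n_B-1)) = 8232/2548 = 3.2308.
        SD[R] = 1.7974.
Step 4: Continuity-corrected z = (R + 0.5 - E[R]) / SD[R] = (6 + 0.5 - 8.0000) / 1.7974 = -0.8345.
Step 5: Two-sided p-value via normal approximation = 2*(1 - Phi(|z|)) = 0.403986.
Step 6: alpha = 0.1. fail to reject H0.

R = 6, z = -0.8345, p = 0.403986, fail to reject H0.


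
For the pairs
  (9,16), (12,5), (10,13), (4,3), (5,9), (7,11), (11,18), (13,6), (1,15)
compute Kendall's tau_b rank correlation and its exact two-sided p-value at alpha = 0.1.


Step 1: Enumerate the 36 unordered pairs (i,j) with i<j and classify each by sign(x_j-x_i) * sign(y_j-y_i).
  (1,2):dx=+3,dy=-11->D; (1,3):dx=+1,dy=-3->D; (1,4):dx=-5,dy=-13->C; (1,5):dx=-4,dy=-7->C
  (1,6):dx=-2,dy=-5->C; (1,7):dx=+2,dy=+2->C; (1,8):dx=+4,dy=-10->D; (1,9):dx=-8,dy=-1->C
  (2,3):dx=-2,dy=+8->D; (2,4):dx=-8,dy=-2->C; (2,5):dx=-7,dy=+4->D; (2,6):dx=-5,dy=+6->D
  (2,7):dx=-1,dy=+13->D; (2,8):dx=+1,dy=+1->C; (2,9):dx=-11,dy=+10->D; (3,4):dx=-6,dy=-10->C
  (3,5):dx=-5,dy=-4->C; (3,6):dx=-3,dy=-2->C; (3,7):dx=+1,dy=+5->C; (3,8):dx=+3,dy=-7->D
  (3,9):dx=-9,dy=+2->D; (4,5):dx=+1,dy=+6->C; (4,6):dx=+3,dy=+8->C; (4,7):dx=+7,dy=+15->C
  (4,8):dx=+9,dy=+3->C; (4,9):dx=-3,dy=+12->D; (5,6):dx=+2,dy=+2->C; (5,7):dx=+6,dy=+9->C
  (5,8):dx=+8,dy=-3->D; (5,9):dx=-4,dy=+6->D; (6,7):dx=+4,dy=+7->C; (6,8):dx=+6,dy=-5->D
  (6,9):dx=-6,dy=+4->D; (7,8):dx=+2,dy=-12->D; (7,9):dx=-10,dy=-3->C; (8,9):dx=-12,dy=+9->D
Step 2: C = 19, D = 17, total pairs = 36.
Step 3: tau = (C - D)/(n(n-1)/2) = (19 - 17)/36 = 0.055556.
Step 4: Exact two-sided p-value (enumerate n! = 362880 permutations of y under H0): p = 0.919455.
Step 5: alpha = 0.1. fail to reject H0.

tau_b = 0.0556 (C=19, D=17), p = 0.919455, fail to reject H0.


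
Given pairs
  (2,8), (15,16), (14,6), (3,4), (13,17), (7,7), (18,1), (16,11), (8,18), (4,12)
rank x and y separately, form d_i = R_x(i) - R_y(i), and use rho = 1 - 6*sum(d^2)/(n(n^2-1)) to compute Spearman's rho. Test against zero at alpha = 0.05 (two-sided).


Step 1: Rank x and y separately (midranks; no ties here).
rank(x): 2->1, 15->8, 14->7, 3->2, 13->6, 7->4, 18->10, 16->9, 8->5, 4->3
rank(y): 8->5, 16->8, 6->3, 4->2, 17->9, 7->4, 1->1, 11->6, 18->10, 12->7
Step 2: d_i = R_x(i) - R_y(i); compute d_i^2.
  (1-5)^2=16, (8-8)^2=0, (7-3)^2=16, (2-2)^2=0, (6-9)^2=9, (4-4)^2=0, (10-1)^2=81, (9-6)^2=9, (5-10)^2=25, (3-7)^2=16
sum(d^2) = 172.
Step 3: rho = 1 - 6*172 / (10*(10^2 - 1)) = 1 - 1032/990 = -0.042424.
Step 4: Under H0, t = rho * sqrt((n-2)/(1-rho^2)) = -0.1201 ~ t(8).
Step 5: Two-sided p-value from the t-distribution with 8 df = 0.907364.
Step 6: alpha = 0.05. fail to reject H0.

rho = -0.0424, p = 0.907364, fail to reject H0 at alpha = 0.05.


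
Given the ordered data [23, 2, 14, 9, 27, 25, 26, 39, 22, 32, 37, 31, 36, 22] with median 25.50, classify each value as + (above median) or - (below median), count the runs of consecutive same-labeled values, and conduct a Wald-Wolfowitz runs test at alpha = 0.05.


Step 1: Compute median = 25.50; label A = above, B = below.
Labels in order: BBBBABAABAAAAB  (n_A = 7, n_B = 7)
Step 2: Count runs R = 7.
Step 3: Under H0 (random ordering), E[R] = 2*n_A*n_B/(n_A+n_B) + 1 = 2*7*7/14 + 1 = 8.0000.
        Var[R] = 2*n_A*n_B*(2*n_A*n_B - n_A - n_B) / ((n_A+n_B)^2 * (n_A+n_B-1)) = 8232/2548 = 3.2308.
        SD[R] = 1.7974.
Step 4: Continuity-corrected z = (R + 0.5 - E[R]) / SD[R] = (7 + 0.5 - 8.0000) / 1.7974 = -0.2782.
Step 5: Two-sided p-value via normal approximation = 2*(1 - Phi(|z|)) = 0.780879.
Step 6: alpha = 0.05. fail to reject H0.

R = 7, z = -0.2782, p = 0.780879, fail to reject H0.


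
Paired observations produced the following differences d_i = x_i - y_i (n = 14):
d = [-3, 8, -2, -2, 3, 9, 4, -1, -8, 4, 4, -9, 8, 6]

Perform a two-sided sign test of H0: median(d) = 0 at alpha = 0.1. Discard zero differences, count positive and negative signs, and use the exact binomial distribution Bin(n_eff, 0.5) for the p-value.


Step 1: Discard zero differences. Original n = 14; n_eff = number of nonzero differences = 14.
Nonzero differences (with sign): -3, +8, -2, -2, +3, +9, +4, -1, -8, +4, +4, -9, +8, +6
Step 2: Count signs: positive = 8, negative = 6.
Step 3: Under H0: P(positive) = 0.5, so the number of positives S ~ Bin(14, 0.5).
Step 4: Two-sided exact p-value = sum of Bin(14,0.5) probabilities at or below the observed probability = 0.790527.
Step 5: alpha = 0.1. fail to reject H0.

n_eff = 14, pos = 8, neg = 6, p = 0.790527, fail to reject H0.


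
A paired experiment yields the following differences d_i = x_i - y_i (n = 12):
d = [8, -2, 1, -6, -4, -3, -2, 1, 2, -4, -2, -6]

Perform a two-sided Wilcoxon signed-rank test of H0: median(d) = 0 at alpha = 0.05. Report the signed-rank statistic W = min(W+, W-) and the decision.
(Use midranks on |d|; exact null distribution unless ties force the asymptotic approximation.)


Step 1: Drop any zero differences (none here) and take |d_i|.
|d| = [8, 2, 1, 6, 4, 3, 2, 1, 2, 4, 2, 6]
Step 2: Midrank |d_i| (ties get averaged ranks).
ranks: |8|->12, |2|->4.5, |1|->1.5, |6|->10.5, |4|->8.5, |3|->7, |2|->4.5, |1|->1.5, |2|->4.5, |4|->8.5, |2|->4.5, |6|->10.5
Step 3: Attach original signs; sum ranks with positive sign and with negative sign.
W+ = 12 + 1.5 + 1.5 + 4.5 = 19.5
W- = 4.5 + 10.5 + 8.5 + 7 + 4.5 + 8.5 + 4.5 + 10.5 = 58.5
(Check: W+ + W- = 78 should equal n(n+1)/2 = 78.)
Step 4: Test statistic W = min(W+, W-) = 19.5.
Step 5: Ties in |d|, so use the tie-corrected normal approximation.
        E[W] = n(n+1)/4 = 12*13/4 = 39.
        Tie groups: |d|=1 (t=2), |d|=2 (t=4), |d|=4 (t=2), |d|=6 (t=2); sum(t^3 - t) = 78.
        Var[W] = n(n+1)(2n+1)/24 - sum(t^3-t)/48 = 3900/24 - 78/48 = 160.875.
        z = (W - E[W]) / sqrt(Var[W]) = (19.5 - 39) / 12.6837 = -1.5374.
        Two-sided p = 2*Phi(z) = 0.124192.
Step 6: alpha = 0.05. fail to reject H0.

W+ = 19.5, W- = 58.5, W = min = 19.5, p = 0.124192, fail to reject H0.


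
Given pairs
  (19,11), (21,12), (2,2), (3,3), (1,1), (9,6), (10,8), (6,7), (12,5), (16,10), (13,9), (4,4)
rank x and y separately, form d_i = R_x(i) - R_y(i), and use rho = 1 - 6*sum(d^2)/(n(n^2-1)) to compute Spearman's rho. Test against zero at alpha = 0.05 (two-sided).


Step 1: Rank x and y separately (midranks; no ties here).
rank(x): 19->11, 21->12, 2->2, 3->3, 1->1, 9->6, 10->7, 6->5, 12->8, 16->10, 13->9, 4->4
rank(y): 11->11, 12->12, 2->2, 3->3, 1->1, 6->6, 8->8, 7->7, 5->5, 10->10, 9->9, 4->4
Step 2: d_i = R_x(i) - R_y(i); compute d_i^2.
  (11-11)^2=0, (12-12)^2=0, (2-2)^2=0, (3-3)^2=0, (1-1)^2=0, (6-6)^2=0, (7-8)^2=1, (5-7)^2=4, (8-5)^2=9, (10-10)^2=0, (9-9)^2=0, (4-4)^2=0
sum(d^2) = 14.
Step 3: rho = 1 - 6*14 / (12*(12^2 - 1)) = 1 - 84/1716 = 0.951049.
Step 4: Under H0, t = rho * sqrt((n-2)/(1-rho^2)) = 9.7317 ~ t(10).
Step 5: Two-sided p-value from the t-distribution with 10 df = 0.000002.
Step 6: alpha = 0.05. reject H0.

rho = 0.9510, p = 0.000002, reject H0 at alpha = 0.05.


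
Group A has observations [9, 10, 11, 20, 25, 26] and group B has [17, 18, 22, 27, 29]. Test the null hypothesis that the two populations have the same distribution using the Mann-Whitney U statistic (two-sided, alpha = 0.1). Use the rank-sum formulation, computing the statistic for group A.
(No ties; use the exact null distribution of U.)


Step 1: Combine and sort all 11 observations; assign midranks.
sorted (value, group): (9,X), (10,X), (11,X), (17,Y), (18,Y), (20,X), (22,Y), (25,X), (26,X), (27,Y), (29,Y)
ranks: 9->1, 10->2, 11->3, 17->4, 18->5, 20->6, 22->7, 25->8, 26->9, 27->10, 29->11
Step 2: Rank sum for X: R1 = 1 + 2 + 3 + 6 + 8 + 9 = 29.
Step 3: U_X = R1 - n1(n1+1)/2 = 29 - 6*7/2 = 29 - 21 = 8.
       U_Y = n1*n2 - U_X = 30 - 8 = 22.
Step 4: No ties, so the exact null distribution of U (based on enumerating the C(11,6) = 462 equally likely rank assignments) gives the two-sided p-value.
Step 5: p-value = 0.246753; compare to alpha = 0.1. fail to reject H0.

U_X = 8, p = 0.246753, fail to reject H0 at alpha = 0.1.


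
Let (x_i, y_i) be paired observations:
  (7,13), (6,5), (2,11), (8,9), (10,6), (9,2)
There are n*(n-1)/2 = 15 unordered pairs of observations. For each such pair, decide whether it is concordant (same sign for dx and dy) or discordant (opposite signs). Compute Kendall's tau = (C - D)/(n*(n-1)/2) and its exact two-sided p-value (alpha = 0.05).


Step 1: Enumerate the 15 unordered pairs (i,j) with i<j and classify each by sign(x_j-x_i) * sign(y_j-y_i).
  (1,2):dx=-1,dy=-8->C; (1,3):dx=-5,dy=-2->C; (1,4):dx=+1,dy=-4->D; (1,5):dx=+3,dy=-7->D
  (1,6):dx=+2,dy=-11->D; (2,3):dx=-4,dy=+6->D; (2,4):dx=+2,dy=+4->C; (2,5):dx=+4,dy=+1->C
  (2,6):dx=+3,dy=-3->D; (3,4):dx=+6,dy=-2->D; (3,5):dx=+8,dy=-5->D; (3,6):dx=+7,dy=-9->D
  (4,5):dx=+2,dy=-3->D; (4,6):dx=+1,dy=-7->D; (5,6):dx=-1,dy=-4->C
Step 2: C = 5, D = 10, total pairs = 15.
Step 3: tau = (C - D)/(n(n-1)/2) = (5 - 10)/15 = -0.333333.
Step 4: Exact two-sided p-value (enumerate n! = 720 permutations of y under H0): p = 0.469444.
Step 5: alpha = 0.05. fail to reject H0.

tau_b = -0.3333 (C=5, D=10), p = 0.469444, fail to reject H0.


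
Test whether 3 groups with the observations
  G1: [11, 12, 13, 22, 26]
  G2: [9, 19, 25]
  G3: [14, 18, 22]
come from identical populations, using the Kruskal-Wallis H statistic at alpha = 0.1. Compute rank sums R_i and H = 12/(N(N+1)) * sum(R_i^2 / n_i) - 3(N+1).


Step 1: Combine all N = 11 observations and assign midranks.
sorted (value, group, rank): (9,G2,1), (11,G1,2), (12,G1,3), (13,G1,4), (14,G3,5), (18,G3,6), (19,G2,7), (22,G1,8.5), (22,G3,8.5), (25,G2,10), (26,G1,11)
Step 2: Sum ranks within each group.
R_1 = 28.5 (n_1 = 5)
R_2 = 18 (n_2 = 3)
R_3 = 19.5 (n_3 = 3)
Step 3: H = 12/(N(N+1)) * sum(R_i^2/n_i) - 3(N+1)
     = 12/(11*12) * (28.5^2/5 + 18^2/3 + 19.5^2/3) - 3*12
     = 0.090909 * 397.2 - 36
     = 0.109091.
Step 4: Ties present; correction factor C = 1 - 6/(11^3 - 11) = 0.995455. Corrected H = 0.109091 / 0.995455 = 0.109589.
Step 5: Under H0, H ~ chi^2(2); p-value = 0.946680.
Step 6: alpha = 0.1. fail to reject H0.

H = 0.1096, df = 2, p = 0.946680, fail to reject H0.


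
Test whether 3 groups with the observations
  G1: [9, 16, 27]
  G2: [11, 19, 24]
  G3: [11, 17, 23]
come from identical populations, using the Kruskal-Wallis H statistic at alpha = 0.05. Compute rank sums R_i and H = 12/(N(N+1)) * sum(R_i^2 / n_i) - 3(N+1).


Step 1: Combine all N = 9 observations and assign midranks.
sorted (value, group, rank): (9,G1,1), (11,G2,2.5), (11,G3,2.5), (16,G1,4), (17,G3,5), (19,G2,6), (23,G3,7), (24,G2,8), (27,G1,9)
Step 2: Sum ranks within each group.
R_1 = 14 (n_1 = 3)
R_2 = 16.5 (n_2 = 3)
R_3 = 14.5 (n_3 = 3)
Step 3: H = 12/(N(N+1)) * sum(R_i^2/n_i) - 3(N+1)
     = 12/(9*10) * (14^2/3 + 16.5^2/3 + 14.5^2/3) - 3*10
     = 0.133333 * 226.167 - 30
     = 0.155556.
Step 4: Ties present; correction factor C = 1 - 6/(9^3 - 9) = 0.991667. Corrected H = 0.155556 / 0.991667 = 0.156863.
Step 5: Under H0, H ~ chi^2(2); p-value = 0.924566.
Step 6: alpha = 0.05. fail to reject H0.

H = 0.1569, df = 2, p = 0.924566, fail to reject H0.


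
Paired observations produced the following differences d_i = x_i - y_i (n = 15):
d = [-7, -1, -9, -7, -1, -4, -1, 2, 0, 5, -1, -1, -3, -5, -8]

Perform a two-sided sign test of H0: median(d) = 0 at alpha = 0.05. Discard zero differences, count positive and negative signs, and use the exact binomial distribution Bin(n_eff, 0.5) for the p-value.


Step 1: Discard zero differences. Original n = 15; n_eff = number of nonzero differences = 14.
Nonzero differences (with sign): -7, -1, -9, -7, -1, -4, -1, +2, +5, -1, -1, -3, -5, -8
Step 2: Count signs: positive = 2, negative = 12.
Step 3: Under H0: P(positive) = 0.5, so the number of positives S ~ Bin(14, 0.5).
Step 4: Two-sided exact p-value = sum of Bin(14,0.5) probabilities at or below the observed probability = 0.012939.
Step 5: alpha = 0.05. reject H0.

n_eff = 14, pos = 2, neg = 12, p = 0.012939, reject H0.


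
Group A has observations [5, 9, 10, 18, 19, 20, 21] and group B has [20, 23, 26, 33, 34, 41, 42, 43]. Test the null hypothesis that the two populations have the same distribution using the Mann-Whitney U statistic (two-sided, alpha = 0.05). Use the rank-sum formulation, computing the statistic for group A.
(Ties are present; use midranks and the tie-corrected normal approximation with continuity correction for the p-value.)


Step 1: Combine and sort all 15 observations; assign midranks.
sorted (value, group): (5,X), (9,X), (10,X), (18,X), (19,X), (20,X), (20,Y), (21,X), (23,Y), (26,Y), (33,Y), (34,Y), (41,Y), (42,Y), (43,Y)
ranks: 5->1, 9->2, 10->3, 18->4, 19->5, 20->6.5, 20->6.5, 21->8, 23->9, 26->10, 33->11, 34->12, 41->13, 42->14, 43->15
Step 2: Rank sum for X: R1 = 1 + 2 + 3 + 4 + 5 + 6.5 + 8 = 29.5.
Step 3: U_X = R1 - n1(n1+1)/2 = 29.5 - 7*8/2 = 29.5 - 28 = 1.5.
       U_Y = n1*n2 - U_X = 56 - 1.5 = 54.5.
Step 4: Ties are present, so use the tie-corrected normal approximation (with continuity correction) for the p-value.
Step 5: p-value = 0.002599; compare to alpha = 0.05. reject H0.

U_X = 1.5, p = 0.002599, reject H0 at alpha = 0.05.


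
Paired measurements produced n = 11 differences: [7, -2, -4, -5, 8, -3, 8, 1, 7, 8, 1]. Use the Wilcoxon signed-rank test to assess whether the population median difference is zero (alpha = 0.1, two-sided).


Step 1: Drop any zero differences (none here) and take |d_i|.
|d| = [7, 2, 4, 5, 8, 3, 8, 1, 7, 8, 1]
Step 2: Midrank |d_i| (ties get averaged ranks).
ranks: |7|->7.5, |2|->3, |4|->5, |5|->6, |8|->10, |3|->4, |8|->10, |1|->1.5, |7|->7.5, |8|->10, |1|->1.5
Step 3: Attach original signs; sum ranks with positive sign and with negative sign.
W+ = 7.5 + 10 + 10 + 1.5 + 7.5 + 10 + 1.5 = 48
W- = 3 + 5 + 6 + 4 = 18
(Check: W+ + W- = 66 should equal n(n+1)/2 = 66.)
Step 4: Test statistic W = min(W+, W-) = 18.
Step 5: Ties in |d|, so use the tie-corrected normal approximation.
        E[W] = n(n+1)/4 = 11*12/4 = 33.
        Tie groups: |d|=1 (t=2), |d|=7 (t=2), |d|=8 (t=3); sum(t^3 - t) = 36.
        Var[W] = n(n+1)(2n+1)/24 - sum(t^3-t)/48 = 3036/24 - 36/48 = 125.75.
        z = (W - E[W]) / sqrt(Var[W]) = (18 - 33) / 11.2138 = -1.3376.
        Two-sided p = 2*Phi(z) = 0.181016.
Step 6: alpha = 0.1. fail to reject H0.

W+ = 48, W- = 18, W = min = 18, p = 0.181016, fail to reject H0.


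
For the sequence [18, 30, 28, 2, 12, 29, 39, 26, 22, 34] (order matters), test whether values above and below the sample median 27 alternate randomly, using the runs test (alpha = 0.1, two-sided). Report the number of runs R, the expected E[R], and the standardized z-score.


Step 1: Compute median = 27; label A = above, B = below.
Labels in order: BAABBAABBA  (n_A = 5, n_B = 5)
Step 2: Count runs R = 6.
Step 3: Under H0 (random ordering), E[R] = 2*n_A*n_B/(n_A+n_B) + 1 = 2*5*5/10 + 1 = 6.0000.
        Var[R] = 2*n_A*n_B*(2*n_A*n_B - n_A - n_B) / ((n_A+n_B)^2 * (n_A+n_B-1)) = 2000/900 = 2.2222.
        SD[R] = 1.4907.
Step 4: R = E[R], so z = 0 with no continuity correction.
Step 5: Two-sided p-value via normal approximation = 2*(1 - Phi(|z|)) = 1.000000.
Step 6: alpha = 0.1. fail to reject H0.

R = 6, z = 0.0000, p = 1.000000, fail to reject H0.


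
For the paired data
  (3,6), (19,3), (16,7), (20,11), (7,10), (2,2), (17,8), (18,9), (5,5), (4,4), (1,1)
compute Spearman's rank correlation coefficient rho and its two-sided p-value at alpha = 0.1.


Step 1: Rank x and y separately (midranks; no ties here).
rank(x): 3->3, 19->10, 16->7, 20->11, 7->6, 2->2, 17->8, 18->9, 5->5, 4->4, 1->1
rank(y): 6->6, 3->3, 7->7, 11->11, 10->10, 2->2, 8->8, 9->9, 5->5, 4->4, 1->1
Step 2: d_i = R_x(i) - R_y(i); compute d_i^2.
  (3-6)^2=9, (10-3)^2=49, (7-7)^2=0, (11-11)^2=0, (6-10)^2=16, (2-2)^2=0, (8-8)^2=0, (9-9)^2=0, (5-5)^2=0, (4-4)^2=0, (1-1)^2=0
sum(d^2) = 74.
Step 3: rho = 1 - 6*74 / (11*(11^2 - 1)) = 1 - 444/1320 = 0.663636.
Step 4: Under H0, t = rho * sqrt((n-2)/(1-rho^2)) = 2.6614 ~ t(9).
Step 5: Two-sided p-value from the t-distribution with 9 df = 0.025984.
Step 6: alpha = 0.1. reject H0.

rho = 0.6636, p = 0.025984, reject H0 at alpha = 0.1.


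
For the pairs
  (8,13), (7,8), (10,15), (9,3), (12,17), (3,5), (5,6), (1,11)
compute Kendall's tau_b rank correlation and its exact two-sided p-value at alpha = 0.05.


Step 1: Enumerate the 28 unordered pairs (i,j) with i<j and classify each by sign(x_j-x_i) * sign(y_j-y_i).
  (1,2):dx=-1,dy=-5->C; (1,3):dx=+2,dy=+2->C; (1,4):dx=+1,dy=-10->D; (1,5):dx=+4,dy=+4->C
  (1,6):dx=-5,dy=-8->C; (1,7):dx=-3,dy=-7->C; (1,8):dx=-7,dy=-2->C; (2,3):dx=+3,dy=+7->C
  (2,4):dx=+2,dy=-5->D; (2,5):dx=+5,dy=+9->C; (2,6):dx=-4,dy=-3->C; (2,7):dx=-2,dy=-2->C
  (2,8):dx=-6,dy=+3->D; (3,4):dx=-1,dy=-12->C; (3,5):dx=+2,dy=+2->C; (3,6):dx=-7,dy=-10->C
  (3,7):dx=-5,dy=-9->C; (3,8):dx=-9,dy=-4->C; (4,5):dx=+3,dy=+14->C; (4,6):dx=-6,dy=+2->D
  (4,7):dx=-4,dy=+3->D; (4,8):dx=-8,dy=+8->D; (5,6):dx=-9,dy=-12->C; (5,7):dx=-7,dy=-11->C
  (5,8):dx=-11,dy=-6->C; (6,7):dx=+2,dy=+1->C; (6,8):dx=-2,dy=+6->D; (7,8):dx=-4,dy=+5->D
Step 2: C = 20, D = 8, total pairs = 28.
Step 3: tau = (C - D)/(n(n-1)/2) = (20 - 8)/28 = 0.428571.
Step 4: Exact two-sided p-value (enumerate n! = 40320 permutations of y under H0): p = 0.178869.
Step 5: alpha = 0.05. fail to reject H0.

tau_b = 0.4286 (C=20, D=8), p = 0.178869, fail to reject H0.


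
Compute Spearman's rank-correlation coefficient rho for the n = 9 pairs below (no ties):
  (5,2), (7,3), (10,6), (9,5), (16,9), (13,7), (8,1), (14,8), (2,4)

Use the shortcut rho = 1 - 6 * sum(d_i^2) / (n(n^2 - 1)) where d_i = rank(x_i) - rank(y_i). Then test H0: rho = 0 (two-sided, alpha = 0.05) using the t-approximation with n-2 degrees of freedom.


Step 1: Rank x and y separately (midranks; no ties here).
rank(x): 5->2, 7->3, 10->6, 9->5, 16->9, 13->7, 8->4, 14->8, 2->1
rank(y): 2->2, 3->3, 6->6, 5->5, 9->9, 7->7, 1->1, 8->8, 4->4
Step 2: d_i = R_x(i) - R_y(i); compute d_i^2.
  (2-2)^2=0, (3-3)^2=0, (6-6)^2=0, (5-5)^2=0, (9-9)^2=0, (7-7)^2=0, (4-1)^2=9, (8-8)^2=0, (1-4)^2=9
sum(d^2) = 18.
Step 3: rho = 1 - 6*18 / (9*(9^2 - 1)) = 1 - 108/720 = 0.850000.
Step 4: Under H0, t = rho * sqrt((n-2)/(1-rho^2)) = 4.2691 ~ t(7).
Step 5: Two-sided p-value from the t-distribution with 7 df = 0.003705.
Step 6: alpha = 0.05. reject H0.

rho = 0.8500, p = 0.003705, reject H0 at alpha = 0.05.


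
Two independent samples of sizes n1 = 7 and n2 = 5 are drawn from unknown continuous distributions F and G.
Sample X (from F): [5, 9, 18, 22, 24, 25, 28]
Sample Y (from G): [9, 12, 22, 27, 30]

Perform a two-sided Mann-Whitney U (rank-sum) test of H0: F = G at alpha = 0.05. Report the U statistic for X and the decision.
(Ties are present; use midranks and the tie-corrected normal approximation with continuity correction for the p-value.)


Step 1: Combine and sort all 12 observations; assign midranks.
sorted (value, group): (5,X), (9,X), (9,Y), (12,Y), (18,X), (22,X), (22,Y), (24,X), (25,X), (27,Y), (28,X), (30,Y)
ranks: 5->1, 9->2.5, 9->2.5, 12->4, 18->5, 22->6.5, 22->6.5, 24->8, 25->9, 27->10, 28->11, 30->12
Step 2: Rank sum for X: R1 = 1 + 2.5 + 5 + 6.5 + 8 + 9 + 11 = 43.
Step 3: U_X = R1 - n1(n1+1)/2 = 43 - 7*8/2 = 43 - 28 = 15.
       U_Y = n1*n2 - U_X = 35 - 15 = 20.
Step 4: Ties are present, so use the tie-corrected normal approximation (with continuity correction) for the p-value.
Step 5: p-value = 0.744469; compare to alpha = 0.05. fail to reject H0.

U_X = 15, p = 0.744469, fail to reject H0 at alpha = 0.05.


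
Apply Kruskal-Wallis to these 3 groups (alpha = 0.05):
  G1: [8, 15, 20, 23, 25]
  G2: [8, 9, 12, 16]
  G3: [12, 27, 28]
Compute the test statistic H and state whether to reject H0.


Step 1: Combine all N = 12 observations and assign midranks.
sorted (value, group, rank): (8,G1,1.5), (8,G2,1.5), (9,G2,3), (12,G2,4.5), (12,G3,4.5), (15,G1,6), (16,G2,7), (20,G1,8), (23,G1,9), (25,G1,10), (27,G3,11), (28,G3,12)
Step 2: Sum ranks within each group.
R_1 = 34.5 (n_1 = 5)
R_2 = 16 (n_2 = 4)
R_3 = 27.5 (n_3 = 3)
Step 3: H = 12/(N(N+1)) * sum(R_i^2/n_i) - 3(N+1)
     = 12/(12*13) * (34.5^2/5 + 16^2/4 + 27.5^2/3) - 3*13
     = 0.076923 * 554.133 - 39
     = 3.625641.
Step 4: Ties present; correction factor C = 1 - 12/(12^3 - 12) = 0.993007. Corrected H = 3.625641 / 0.993007 = 3.651174.
Step 5: Under H0, H ~ chi^2(2); p-value = 0.161123.
Step 6: alpha = 0.05. fail to reject H0.

H = 3.6512, df = 2, p = 0.161123, fail to reject H0.
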